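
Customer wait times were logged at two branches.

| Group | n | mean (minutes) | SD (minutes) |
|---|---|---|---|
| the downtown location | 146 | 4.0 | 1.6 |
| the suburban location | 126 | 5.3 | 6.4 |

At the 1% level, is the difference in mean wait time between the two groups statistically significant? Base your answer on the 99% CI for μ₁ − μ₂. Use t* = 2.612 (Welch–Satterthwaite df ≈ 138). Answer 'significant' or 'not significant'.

SE₁ = s₁/√n₁ = 1.6/√146 = 0.1324; SE₂ = 6.4/√126 = 0.5702.
Independent samples, unequal variances: SE_diff = √(SE₁² + SE₂²) = √(0.01752976 + 0.32512804) = 0.5854.
t* = 2.612, so margin of error = 2.612 × 0.5854 = 1.5291.
Difference in means = 4.0 − 5.3 = -1.3000.
-1.3000 ± 1.5291 → (-2.8291, 0.2291).
The interval (-2.8291, 0.2291) contains 0, so the difference is not significant.

not significant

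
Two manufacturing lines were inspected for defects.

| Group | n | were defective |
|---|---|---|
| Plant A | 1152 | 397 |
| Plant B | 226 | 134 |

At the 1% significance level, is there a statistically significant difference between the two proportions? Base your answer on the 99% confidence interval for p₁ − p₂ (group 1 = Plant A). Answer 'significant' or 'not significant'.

p̂₁ = 397/1152 = 0.3446 and p̂₂ = 134/226 = 0.5929.
SE₁ = √(p̂₁(1−p̂₁)/n₁) = √(0.3446·0.6554/1152) = 0.01400; SE₂ = √(0.5929·0.4071/226) = 0.03268.
Independent samples: SE of the difference = √(SE₁² + SE₂²) = √(0.000196 + 0.0010679824) = 0.03555.
z* for 99% confidence is 2.576, so the margin of error is 2.576 × 0.03555 = 0.09158.
Point estimate p̂₁ − p̂₂ = 0.3446 − 0.5929 = -0.2483.
-0.2483 ± 0.09158 → (-0.33988, -0.15672).
The interval (-0.33988, -0.15672) does not contain 0, so the difference is significant.

significant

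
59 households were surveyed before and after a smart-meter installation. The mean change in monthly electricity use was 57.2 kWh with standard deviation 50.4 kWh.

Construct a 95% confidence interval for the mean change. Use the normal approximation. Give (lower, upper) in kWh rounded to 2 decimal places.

(44.34, 70.06)

Paired design: SE = s_d/√n = 50.4/√59 = 6.5615.
z* = 1.960; margin of error = 1.960 × 6.5615 = 12.8605.
57.2 ± 12.8605 → (44.34, 70.06).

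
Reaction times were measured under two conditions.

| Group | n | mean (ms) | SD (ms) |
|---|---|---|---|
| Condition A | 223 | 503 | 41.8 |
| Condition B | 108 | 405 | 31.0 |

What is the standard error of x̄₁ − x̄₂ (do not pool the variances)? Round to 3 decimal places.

SE₁ = s₁/√n₁ = 41.8/√223 = 2.7991; SE₂ = 31.0/√108 = 2.9830.
Independent samples, unequal variances: SE_diff = √(SE₁² + SE₂²) = √(7.83496081 + 8.898289) = 4.0906.

4.091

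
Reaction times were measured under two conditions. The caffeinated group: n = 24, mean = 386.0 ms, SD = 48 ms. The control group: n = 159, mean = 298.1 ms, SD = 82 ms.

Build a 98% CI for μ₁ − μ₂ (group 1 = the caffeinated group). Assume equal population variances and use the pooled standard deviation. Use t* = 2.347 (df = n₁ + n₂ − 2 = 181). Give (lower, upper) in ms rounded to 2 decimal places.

s_p = √[((n₁−1)s₁² + (n₂−1)s₂²)/(n₁+n₂−2)] = √[(23·48² + 158·82²)/181] = 78.5006.
SE = 78.5006·√(1/24 + 1/159) = 17.1907.
With t* = 2.347, margin = 2.347 × 17.1907 = 40.3466.
x̄₁ − x̄₂ = 386.0 − 298.1 = 87.9000; interval 87.9000 ± 40.3466 = (47.55, 128.25).

(47.55, 128.25)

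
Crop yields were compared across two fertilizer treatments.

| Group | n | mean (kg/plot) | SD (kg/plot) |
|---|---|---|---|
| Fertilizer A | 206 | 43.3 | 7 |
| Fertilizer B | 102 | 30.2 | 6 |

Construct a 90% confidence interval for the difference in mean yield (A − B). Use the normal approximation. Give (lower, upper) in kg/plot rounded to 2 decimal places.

Per-group SEs: s₁/√n₁ = 7/√206 = 0.4877, s₂/√n₂ = 6/√102 = 0.5941.
Unpooled SE of the difference: √(0.23785129 + 0.35295481) = 0.7686.
Margin of error = z* · SE = 1.645 × 0.7686 = 1.2643.
x̄₁ − x̄₂ = 43.3 − 30.2 = 13.1000.
CI: 13.1000 ± 1.2643 = (11.84, 14.36).

(11.84, 14.36)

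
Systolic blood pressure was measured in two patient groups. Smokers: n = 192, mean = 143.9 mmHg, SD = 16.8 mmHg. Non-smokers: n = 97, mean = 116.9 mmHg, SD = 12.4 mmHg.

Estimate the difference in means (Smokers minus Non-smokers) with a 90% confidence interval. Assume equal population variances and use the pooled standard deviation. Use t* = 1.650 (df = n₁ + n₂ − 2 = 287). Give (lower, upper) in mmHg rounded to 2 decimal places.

(23.82, 30.18)

Pooled variance s_p² = [191·16.8² + 96·12.4²] / (192+97−2) = 239.2641, so s_p = 15.4682.
SE_diff = s_p·√(1/n₁ + 1/n₂) = 15.4682·√(1/192 + 1/97) = 1.9269.
t* = 1.650; margin = 1.650 × 1.9269 = 3.1794.
Difference = 143.9 − 116.9 = 27.0000.
27.0000 ± 3.1794 → (23.82, 30.18).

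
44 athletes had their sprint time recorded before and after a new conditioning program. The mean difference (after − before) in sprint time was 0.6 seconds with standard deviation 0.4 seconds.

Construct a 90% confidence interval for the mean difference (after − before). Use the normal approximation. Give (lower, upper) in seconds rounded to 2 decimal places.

(0.50, 0.70)

Paired design: SE = s_d/√n = 0.4/√44 = 0.0603.
z* = 1.645; margin of error = 1.645 × 0.0603 = 0.0992.
0.6 ± 0.0992 → (0.50, 0.70).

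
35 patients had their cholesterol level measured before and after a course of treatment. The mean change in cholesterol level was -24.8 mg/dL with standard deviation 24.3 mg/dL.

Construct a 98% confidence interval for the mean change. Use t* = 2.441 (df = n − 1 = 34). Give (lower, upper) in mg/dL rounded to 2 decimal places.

(-34.83, -14.77)

Paired design: SE = s_d/√n = 24.3/√35 = 4.1074.
t* = 2.441; margin of error = 2.441 × 4.1074 = 10.0262.
-24.8 ± 10.0262 → (-34.83, -14.77).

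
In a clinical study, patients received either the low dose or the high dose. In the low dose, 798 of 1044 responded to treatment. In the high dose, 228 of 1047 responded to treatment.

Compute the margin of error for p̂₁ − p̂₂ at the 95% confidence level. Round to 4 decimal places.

First, p̂₁ = 798/1044 = 0.7644; p̂₂ = 228/1047 = 0.2178.
The two standard errors are √(0.7644×0.2356/1044) = 0.01313 and √(0.2178×0.7822/1047) = 0.01276.
Because the samples are independent, SE_diff = √(0.01313² + 0.01276²) = 0.01831.
Using z* = 1.960 for 95%, ME = 1.960 × 0.01831 = 0.03589.

0.0359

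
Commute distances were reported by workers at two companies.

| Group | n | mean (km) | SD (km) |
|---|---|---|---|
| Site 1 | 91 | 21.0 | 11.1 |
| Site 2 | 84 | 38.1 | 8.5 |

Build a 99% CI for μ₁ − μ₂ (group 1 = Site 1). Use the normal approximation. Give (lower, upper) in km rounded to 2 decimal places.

SE₁ = s₁/√n₁ = 11.1/√91 = 1.1636; SE₂ = 8.5/√84 = 0.9274.
Independent samples, unequal variances: SE_diff = √(SE₁² + SE₂²) = √(1.35396496 + 0.86007076) = 1.4880.
z* = 2.576, so margin of error = 2.576 × 1.4880 = 3.8331.
Difference in means = 21.0 − 38.1 = -17.1000.
-17.1000 ± 3.8331 → (-20.93, -13.27).

(-20.93, -13.27)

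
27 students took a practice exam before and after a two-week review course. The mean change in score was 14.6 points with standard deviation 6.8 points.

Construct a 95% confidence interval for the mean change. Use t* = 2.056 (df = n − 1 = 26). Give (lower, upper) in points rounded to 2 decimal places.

(11.91, 17.29)

This is a matched-pairs design, so SE = s_d/√n = 6.8/√27 = 1.3087.
Margin = 2.056 × 1.3087 = 2.6907; the interval is 14.6 ± 2.6907 = (11.91, 17.29).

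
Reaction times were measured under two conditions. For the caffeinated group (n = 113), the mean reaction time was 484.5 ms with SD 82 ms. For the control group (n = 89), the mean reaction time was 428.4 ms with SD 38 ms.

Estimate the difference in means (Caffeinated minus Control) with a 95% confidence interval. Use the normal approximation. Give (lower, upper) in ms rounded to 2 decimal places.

(39.04, 73.16)

Per-group SEs: s₁/√n₁ = 82/√113 = 7.7139, s₂/√n₂ = 38/√89 = 4.0280.
Unpooled SE of the difference: √(59.50425321 + 16.224784) = 8.7022.
Margin of error = z* · SE = 1.960 × 8.7022 = 17.0563.
x̄₁ − x̄₂ = 484.5 − 428.4 = 56.1000.
CI: 56.1000 ± 17.0563 = (39.04, 73.16).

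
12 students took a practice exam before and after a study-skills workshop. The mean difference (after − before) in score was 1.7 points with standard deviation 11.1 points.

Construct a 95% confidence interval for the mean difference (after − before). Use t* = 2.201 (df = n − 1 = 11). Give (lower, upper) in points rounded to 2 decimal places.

Paired design: SE = s_d/√n = 11.1/√12 = 3.2043.
t* = 2.201; margin of error = 2.201 × 3.2043 = 7.0527.
1.7 ± 7.0527 → (-5.35, 8.75).

(-5.35, 8.75)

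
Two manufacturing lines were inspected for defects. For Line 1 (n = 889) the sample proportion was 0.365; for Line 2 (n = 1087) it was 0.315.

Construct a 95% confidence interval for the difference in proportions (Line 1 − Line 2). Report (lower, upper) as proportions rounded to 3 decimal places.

(0.008, 0.092)

Each SE is √(p̂(1−p̂)/n): √(0.3650·0.6350/889) = 0.01615 and √(0.3150·0.6850/1087) = 0.01409.
SE(p̂₁ − p̂₂) = √(SE₁² + SE₂²) = √(0.0002608225 + 0.0001985281) = 0.02143, since the two samples are independent.
At 95% confidence z* = 1.960; margin = 1.960 × 0.02143 = 0.04200.
The difference is 0.3650 − 0.3150 = 0.0500, so the interval is 0.0500 ± 0.04200 = (0.008, 0.092).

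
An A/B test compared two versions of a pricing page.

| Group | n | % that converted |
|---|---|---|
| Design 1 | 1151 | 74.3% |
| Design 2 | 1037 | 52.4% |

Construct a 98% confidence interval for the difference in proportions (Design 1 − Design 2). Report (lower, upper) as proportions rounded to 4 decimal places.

(0.1721, 0.2659)

Each SE is √(p̂(1−p̂)/n): √(0.7430·0.2570/1151) = 0.01288 and √(0.5240·0.4760/1037) = 0.01551.
SE(p̂₁ − p̂₂) = √(SE₁² + SE₂²) = √(0.0001658944 + 0.0002405601) = 0.02016, since the two samples are independent.
At 98% confidence z* = 2.326; margin = 2.326 × 0.02016 = 0.04689.
The difference is 0.7430 − 0.5240 = 0.2190, so the interval is 0.2190 ± 0.04689 = (0.1721, 0.2659).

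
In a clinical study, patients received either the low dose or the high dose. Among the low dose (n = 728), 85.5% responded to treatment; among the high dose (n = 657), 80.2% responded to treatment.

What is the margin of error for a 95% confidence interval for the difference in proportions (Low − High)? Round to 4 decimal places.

0.0398

The two standard errors are √(0.8550×0.1450/728) = 0.01305 and √(0.8020×0.1980/657) = 0.01555.
Because the samples are independent, SE_diff = √(0.01305² + 0.01555²) = 0.02030.
Using z* = 1.960 for 95%, ME = 1.960 × 0.02030 = 0.03979.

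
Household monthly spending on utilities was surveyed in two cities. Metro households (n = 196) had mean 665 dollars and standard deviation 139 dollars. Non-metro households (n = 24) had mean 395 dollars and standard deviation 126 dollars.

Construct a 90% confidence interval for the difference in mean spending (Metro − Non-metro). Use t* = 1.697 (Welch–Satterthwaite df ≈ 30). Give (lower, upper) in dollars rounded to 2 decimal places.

(223.21, 316.79)

SE₁ = s₁/√n₁ = 139/√196 = 9.9286; SE₂ = 126/√24 = 25.7196.
Independent samples, unequal variances: SE_diff = √(SE₁² + SE₂²) = √(98.57709796 + 661.49782416) = 27.5695.
t* = 1.697, so margin of error = 1.697 × 27.5695 = 46.7854.
Difference in means = 665 − 395 = 270.0000.
270.0000 ± 46.7854 → (223.21, 316.79).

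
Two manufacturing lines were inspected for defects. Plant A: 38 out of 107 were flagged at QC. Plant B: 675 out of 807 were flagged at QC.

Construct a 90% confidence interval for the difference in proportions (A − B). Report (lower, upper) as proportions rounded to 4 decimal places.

Sample proportions: 38/107 = 0.3551, 675/807 = 0.8364.
Each SE is √(p̂(1−p̂)/n): √(0.3551·0.6449/107) = 0.04626 and √(0.8364·0.1636/807) = 0.01302.
SE(p̂₁ − p̂₂) = √(SE₁² + SE₂²) = √(0.0021399876 + 0.0001695204) = 0.04806, since the two samples are independent.
At 90% confidence z* = 1.645; margin = 1.645 × 0.04806 = 0.07906.
The difference is 0.3551 − 0.8364 = -0.4813, so the interval is -0.4813 ± 0.07906 = (-0.5604, -0.4022).

(-0.5604, -0.4022)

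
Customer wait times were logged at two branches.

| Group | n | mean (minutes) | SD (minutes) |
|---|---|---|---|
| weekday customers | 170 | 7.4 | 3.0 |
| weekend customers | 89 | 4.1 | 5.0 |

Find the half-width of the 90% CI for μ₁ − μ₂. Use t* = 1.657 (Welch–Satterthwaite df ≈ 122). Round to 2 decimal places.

SE₁ = s₁/√n₁ = 3.0/√170 = 0.2301; SE₂ = 5.0/√89 = 0.5300.
Independent samples, unequal variances: SE_diff = √(SE₁² + SE₂²) = √(0.05294601 + 0.2809) = 0.5778.
t* = 1.657, so margin of error = 1.657 × 0.5778 = 0.9574.

0.96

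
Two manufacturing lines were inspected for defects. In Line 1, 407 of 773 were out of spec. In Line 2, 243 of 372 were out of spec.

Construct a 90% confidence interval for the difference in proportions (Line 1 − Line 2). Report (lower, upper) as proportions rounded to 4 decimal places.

First, p̂₁ = 407/773 = 0.5265; p̂₂ = 243/372 = 0.6532.
The two standard errors are √(0.5265×0.4735/773) = 0.01796 and √(0.6532×0.3468/372) = 0.02468.
Because the samples are independent, SE_diff = √(0.01796² + 0.02468²) = 0.03052.
Using z* = 1.645 for 90%, ME = 1.645 × 0.03052 = 0.05021.
p̂₁ − p̂₂ = -0.1267; interval -0.1267 ± 0.05021 gives (-0.1769, -0.0765).

(-0.1769, -0.0765)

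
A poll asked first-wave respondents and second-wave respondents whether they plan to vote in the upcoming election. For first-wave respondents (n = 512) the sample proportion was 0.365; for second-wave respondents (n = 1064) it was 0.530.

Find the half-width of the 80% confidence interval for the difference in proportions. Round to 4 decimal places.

0.0336

Each SE is √(p̂(1−p̂)/n): √(0.3650·0.6350/512) = 0.02128 and √(0.5300·0.4700/1064) = 0.01530.
SE(p̂₁ − p̂₂) = √(SE₁² + SE₂²) = √(0.0004528384 + 0.00023409) = 0.02621, since the two samples are independent.
At 80% confidence z* = 1.282; margin = 1.282 × 0.02621 = 0.03360.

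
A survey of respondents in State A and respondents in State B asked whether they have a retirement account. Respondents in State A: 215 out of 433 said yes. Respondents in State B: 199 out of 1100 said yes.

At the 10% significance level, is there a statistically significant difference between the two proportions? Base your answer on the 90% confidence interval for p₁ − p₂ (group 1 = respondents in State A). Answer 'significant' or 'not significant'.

p̂₁ = 215/433 = 0.4965 and p̂₂ = 199/1100 = 0.1809.
SE₁ = √(p̂₁(1−p̂₁)/n₁) = √(0.4965·0.5035/433) = 0.02403; SE₂ = √(0.1809·0.8191/1100) = 0.01161.
Independent samples: SE of the difference = √(SE₁² + SE₂²) = √(0.0005774409 + 0.0001347921) = 0.02669.
z* for 90% confidence is 1.645, so the margin of error is 1.645 × 0.02669 = 0.04391.
Point estimate p̂₁ − p̂₂ = 0.4965 − 0.1809 = 0.3156.
0.3156 ± 0.04391 → (0.27169, 0.35951).
The interval (0.27169, 0.35951) does not contain 0, so the difference is significant.

significant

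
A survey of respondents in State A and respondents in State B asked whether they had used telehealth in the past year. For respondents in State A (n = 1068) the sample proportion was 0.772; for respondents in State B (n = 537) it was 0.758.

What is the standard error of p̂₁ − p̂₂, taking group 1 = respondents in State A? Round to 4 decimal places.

0.0225

Each SE is √(p̂(1−p̂)/n): √(0.7720·0.2280/1068) = 0.01284 and √(0.7580·0.2420/537) = 0.01848.
SE(p̂₁ − p̂₂) = √(SE₁² + SE₂²) = √(0.0001648656 + 0.0003415104) = 0.02250, since the two samples are independent.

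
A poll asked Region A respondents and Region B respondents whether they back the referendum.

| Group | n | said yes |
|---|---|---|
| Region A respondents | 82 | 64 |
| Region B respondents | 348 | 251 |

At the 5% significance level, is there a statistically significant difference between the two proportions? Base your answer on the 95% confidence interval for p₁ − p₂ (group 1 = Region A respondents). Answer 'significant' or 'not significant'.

not significant

p̂₁ = 64/82 = 0.7805 and p̂₂ = 251/348 = 0.7213.
SE₁ = √(p̂₁(1−p̂₁)/n₁) = √(0.7805·0.2195/82) = 0.04571; SE₂ = √(0.7213·0.2787/348) = 0.02403.
Independent samples: SE of the difference = √(SE₁² + SE₂²) = √(0.0020894041 + 0.0005774409) = 0.05164.
z* for 95% confidence is 1.960, so the margin of error is 1.960 × 0.05164 = 0.10121.
Point estimate p̂₁ − p̂₂ = 0.7805 − 0.7213 = 0.0592.
0.0592 ± 0.10121 → (-0.04201, 0.16041).
The interval (-0.04201, 0.16041) contains 0, so the difference is not significant.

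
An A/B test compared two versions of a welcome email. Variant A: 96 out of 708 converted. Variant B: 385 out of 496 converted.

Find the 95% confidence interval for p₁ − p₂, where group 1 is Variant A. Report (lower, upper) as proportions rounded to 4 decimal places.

First, p̂₁ = 96/708 = 0.1356; p̂₂ = 385/496 = 0.7762.
The two standard errors are √(0.1356×0.8644/708) = 0.01287 and √(0.7762×0.2238/496) = 0.01871.
Because the samples are independent, SE_diff = √(0.01287² + 0.01871²) = 0.02271.
Using z* = 1.960 for 95%, ME = 1.960 × 0.02271 = 0.04451.
p̂₁ − p̂₂ = -0.6406; interval -0.6406 ± 0.04451 gives (-0.6851, -0.5961).

(-0.6851, -0.5961)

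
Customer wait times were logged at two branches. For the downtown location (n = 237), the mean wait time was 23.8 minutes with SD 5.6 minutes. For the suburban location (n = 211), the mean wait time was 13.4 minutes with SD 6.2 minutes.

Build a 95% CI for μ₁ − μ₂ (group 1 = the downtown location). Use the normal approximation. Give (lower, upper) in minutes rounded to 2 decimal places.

(9.30, 11.50)

SE₁ = s₁/√n₁ = 5.6/√237 = 0.3638; SE₂ = 6.2/√211 = 0.4268.
Independent samples, unequal variances: SE_diff = √(SE₁² + SE₂²) = √(0.13235044 + 0.18215824) = 0.5608.
z* = 1.960, so margin of error = 1.960 × 0.5608 = 1.0992.
Difference in means = 23.8 − 13.4 = 10.4000.
10.4000 ± 1.0992 → (9.30, 11.50).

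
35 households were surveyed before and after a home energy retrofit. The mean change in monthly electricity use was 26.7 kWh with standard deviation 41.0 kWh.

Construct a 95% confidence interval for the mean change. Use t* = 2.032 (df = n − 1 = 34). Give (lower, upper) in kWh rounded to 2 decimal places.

(12.62, 40.78)

Paired design: SE = s_d/√n = 41.0/√35 = 6.9303.
t* = 2.032; margin of error = 2.032 × 6.9303 = 14.0824.
26.7 ± 14.0824 → (12.62, 40.78).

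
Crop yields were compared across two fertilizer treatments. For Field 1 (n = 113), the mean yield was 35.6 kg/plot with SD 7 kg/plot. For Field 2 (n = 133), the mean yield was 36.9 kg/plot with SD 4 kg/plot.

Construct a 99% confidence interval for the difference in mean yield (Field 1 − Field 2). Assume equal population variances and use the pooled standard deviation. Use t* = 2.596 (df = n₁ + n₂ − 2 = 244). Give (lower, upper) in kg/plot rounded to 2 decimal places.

(-3.15, 0.55)

s_p = √[((n₁−1)s₁² + (n₂−1)s₂²)/(n₁+n₂−2)] = √[(112·7² + 132·4²)/244] = 5.5810.
SE = 5.5810·√(1/113 + 1/133) = 0.7140.
With t* = 2.596, margin = 2.596 × 0.7140 = 1.8535.
x̄₁ − x̄₂ = 35.6 − 36.9 = -1.3000; interval -1.3000 ± 1.8535 = (-3.15, 0.55).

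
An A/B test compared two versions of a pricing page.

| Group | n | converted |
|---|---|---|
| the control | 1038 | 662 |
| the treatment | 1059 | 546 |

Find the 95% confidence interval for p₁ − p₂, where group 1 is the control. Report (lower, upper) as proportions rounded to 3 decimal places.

Sample proportions: 662/1038 = 0.6378, 546/1059 = 0.5156.
Each SE is √(p̂(1−p̂)/n): √(0.6378·0.3622/1038) = 0.01492 and √(0.5156·0.4844/1059) = 0.01536.
SE(p̂₁ − p̂₂) = √(SE₁² + SE₂²) = √(0.0002226064 + 0.0002359296) = 0.02141, since the two samples are independent.
At 95% confidence z* = 1.960; margin = 1.960 × 0.02141 = 0.04196.
The difference is 0.6378 − 0.5156 = 0.1222, so the interval is 0.1222 ± 0.04196 = (0.080, 0.164).

(0.080, 0.164)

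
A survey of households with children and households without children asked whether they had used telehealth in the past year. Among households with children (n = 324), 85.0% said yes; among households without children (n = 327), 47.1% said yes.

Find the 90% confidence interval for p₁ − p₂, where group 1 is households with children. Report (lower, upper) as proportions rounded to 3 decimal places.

Each SE is √(p̂(1−p̂)/n): √(0.8500·0.1500/324) = 0.01984 and √(0.4710·0.5290/327) = 0.02760.
SE(p̂₁ − p̂₂) = √(SE₁² + SE₂²) = √(0.0003936256 + 0.00076176) = 0.03399, since the two samples are independent.
At 90% confidence z* = 1.645; margin = 1.645 × 0.03399 = 0.05591.
The difference is 0.8500 − 0.4710 = 0.3790, so the interval is 0.3790 ± 0.05591 = (0.323, 0.435).

(0.323, 0.435)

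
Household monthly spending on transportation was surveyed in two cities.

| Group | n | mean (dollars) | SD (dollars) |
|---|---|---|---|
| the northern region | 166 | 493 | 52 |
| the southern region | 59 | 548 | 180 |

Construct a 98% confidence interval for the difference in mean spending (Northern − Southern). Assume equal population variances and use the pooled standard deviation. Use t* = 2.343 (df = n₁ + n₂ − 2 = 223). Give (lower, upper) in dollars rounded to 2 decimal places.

(-91.26, -18.74)

s_p = √[((n₁−1)s₁² + (n₂−1)s₂²)/(n₁+n₂−2)] = √[(165·52² + 58·180²)/223] = 102.1157.
SE = 102.1157·√(1/166 + 1/59) = 15.4776.
With t* = 2.343, margin = 2.343 × 15.4776 = 36.2640.
x̄₁ − x̄₂ = 493 − 548 = -55.0000; interval -55.0000 ± 36.2640 = (-91.26, -18.74).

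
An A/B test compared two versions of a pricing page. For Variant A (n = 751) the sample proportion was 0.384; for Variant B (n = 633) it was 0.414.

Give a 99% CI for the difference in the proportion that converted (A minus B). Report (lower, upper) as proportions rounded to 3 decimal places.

(-0.098, 0.038)

SE₁ = √(p̂₁(1−p̂₁)/n₁) = √(0.3840·0.6160/751) = 0.01775; SE₂ = √(0.4140·0.5860/633) = 0.01958.
Independent samples: SE of the difference = √(SE₁² + SE₂²) = √(0.0003150625 + 0.0003833764) = 0.02643.
z* for 99% confidence is 2.576, so the margin of error is 2.576 × 0.02643 = 0.06808.
Point estimate p̂₁ − p̂₂ = 0.3840 − 0.4140 = -0.0300.
-0.0300 ± 0.06808 → (-0.098, 0.038).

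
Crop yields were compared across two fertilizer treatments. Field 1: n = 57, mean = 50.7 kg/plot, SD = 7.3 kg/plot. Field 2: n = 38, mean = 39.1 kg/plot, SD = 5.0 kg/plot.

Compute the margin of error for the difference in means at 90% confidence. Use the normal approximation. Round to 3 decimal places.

2.076

Per-group SEs: s₁/√n₁ = 7.3/√57 = 0.9669, s₂/√n₂ = 5.0/√38 = 0.8111.
Unpooled SE of the difference: √(0.93489561 + 0.65788321) = 1.2621.
Margin of error = z* · SE = 1.645 × 1.2621 = 2.0762.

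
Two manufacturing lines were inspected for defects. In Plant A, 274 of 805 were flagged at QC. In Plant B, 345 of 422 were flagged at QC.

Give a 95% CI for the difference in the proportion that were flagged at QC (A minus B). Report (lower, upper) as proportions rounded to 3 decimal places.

(-0.526, -0.428)

Sample proportions: 274/805 = 0.3404, 345/422 = 0.8175.
Each SE is √(p̂(1−p̂)/n): √(0.3404·0.6596/805) = 0.01670 and √(0.8175·0.1825/422) = 0.01880.
SE(p̂₁ − p̂₂) = √(SE₁² + SE₂²) = √(0.00027889 + 0.00035344) = 0.02515, since the two samples are independent.
At 95% confidence z* = 1.960; margin = 1.960 × 0.02515 = 0.04929.
The difference is 0.3404 − 0.8175 = -0.4771, so the interval is -0.4771 ± 0.04929 = (-0.526, -0.428).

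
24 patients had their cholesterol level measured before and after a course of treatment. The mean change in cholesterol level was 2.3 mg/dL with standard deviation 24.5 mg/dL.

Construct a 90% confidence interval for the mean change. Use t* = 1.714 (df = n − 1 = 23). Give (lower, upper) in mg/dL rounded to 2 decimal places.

(-6.27, 10.87)

This is a matched-pairs design, so SE = s_d/√n = 24.5/√24 = 5.0010.
Margin = 1.714 × 5.0010 = 8.5717; the interval is 2.3 ± 8.5717 = (-6.27, 10.87).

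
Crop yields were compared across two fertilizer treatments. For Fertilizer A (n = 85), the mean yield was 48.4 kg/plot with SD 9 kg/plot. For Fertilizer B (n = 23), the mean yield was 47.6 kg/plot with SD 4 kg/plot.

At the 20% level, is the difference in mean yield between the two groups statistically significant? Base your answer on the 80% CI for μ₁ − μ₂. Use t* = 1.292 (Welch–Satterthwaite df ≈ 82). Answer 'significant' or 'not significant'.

not significant

Per-group SEs: s₁/√n₁ = 9/√85 = 0.9762, s₂/√n₂ = 4/√23 = 0.8341.
Unpooled SE of the difference: √(0.95296644 + 0.69572281) = 1.2840.
Margin of error = t* · SE = 1.292 × 1.2840 = 1.6589.
x̄₁ − x̄₂ = 48.4 − 47.6 = 0.8000.
CI: 0.8000 ± 1.6589 = (-0.8589, 2.4589).
The interval (-0.8589, 2.4589) contains 0, so the difference is not significant.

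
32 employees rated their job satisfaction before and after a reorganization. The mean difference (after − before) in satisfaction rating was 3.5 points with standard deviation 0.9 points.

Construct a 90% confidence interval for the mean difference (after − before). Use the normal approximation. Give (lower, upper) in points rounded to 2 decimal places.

(3.24, 3.76)

Paired design: SE = s_d/√n = 0.9/√32 = 0.1591.
z* = 1.645; margin of error = 1.645 × 0.1591 = 0.2617.
3.5 ± 0.2617 → (3.24, 3.76).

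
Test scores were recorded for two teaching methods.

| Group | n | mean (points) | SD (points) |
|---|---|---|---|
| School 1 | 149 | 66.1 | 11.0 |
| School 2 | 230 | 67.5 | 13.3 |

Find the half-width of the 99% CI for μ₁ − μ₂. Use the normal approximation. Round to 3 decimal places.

Per-group SEs: s₁/√n₁ = 11.0/√149 = 0.9012, s₂/√n₂ = 13.3/√230 = 0.8770.
Unpooled SE of the difference: √(0.81216144 + 0.769129) = 1.2575.
Margin of error = z* · SE = 2.576 × 1.2575 = 3.2393.

3.239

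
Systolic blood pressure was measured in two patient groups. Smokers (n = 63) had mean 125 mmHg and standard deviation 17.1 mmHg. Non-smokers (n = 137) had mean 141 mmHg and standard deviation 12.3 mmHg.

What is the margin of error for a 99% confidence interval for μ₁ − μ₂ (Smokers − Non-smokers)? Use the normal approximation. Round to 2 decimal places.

Per-group SEs: s₁/√n₁ = 17.1/√63 = 2.1544, s₂/√n₂ = 12.3/√137 = 1.0509.
Unpooled SE of the difference: √(4.64143936 + 1.10439081) = 2.3970.
Margin of error = z* · SE = 2.576 × 2.3970 = 6.1747.

6.17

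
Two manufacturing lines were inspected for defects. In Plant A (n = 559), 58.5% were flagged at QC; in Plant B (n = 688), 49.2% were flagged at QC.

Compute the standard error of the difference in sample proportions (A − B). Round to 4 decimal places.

SE₁ = √(p̂₁(1−p̂₁)/n₁) = √(0.5850·0.4150/559) = 0.02084; SE₂ = √(0.4920·0.5080/688) = 0.01906.
Independent samples: SE of the difference = √(SE₁² + SE₂²) = √(0.0004343056 + 0.0003632836) = 0.02824.

0.0282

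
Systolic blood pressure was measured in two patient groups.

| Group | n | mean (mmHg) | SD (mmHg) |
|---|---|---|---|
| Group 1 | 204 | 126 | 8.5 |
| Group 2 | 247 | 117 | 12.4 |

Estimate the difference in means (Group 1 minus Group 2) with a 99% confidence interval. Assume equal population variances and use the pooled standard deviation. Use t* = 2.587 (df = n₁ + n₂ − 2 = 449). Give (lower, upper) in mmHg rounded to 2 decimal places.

(6.35, 11.65)

s_p = √[((n₁−1)s₁² + (n₂−1)s₂²)/(n₁+n₂−2)] = √[(203·8.5² + 246·12.4²)/449] = 10.8124.
SE = 10.8124·√(1/204 + 1/247) = 1.0229.
With t* = 2.587, margin = 2.587 × 1.0229 = 2.6462.
x̄₁ − x̄₂ = 126 − 117 = 9.0000; interval 9.0000 ± 2.6462 = (6.35, 11.65).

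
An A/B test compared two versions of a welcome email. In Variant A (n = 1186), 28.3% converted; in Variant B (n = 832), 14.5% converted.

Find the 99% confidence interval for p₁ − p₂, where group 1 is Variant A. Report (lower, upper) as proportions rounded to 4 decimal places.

(0.0919, 0.1841)

The two standard errors are √(0.2830×0.7170/1186) = 0.01308 and √(0.1450×0.8550/832) = 0.01221.
Because the samples are independent, SE_diff = √(0.01308² + 0.01221²) = 0.01789.
Using z* = 2.576 for 99%, ME = 2.576 × 0.01789 = 0.04608.
p̂₁ − p̂₂ = 0.1380; interval 0.1380 ± 0.04608 gives (0.0919, 0.1841).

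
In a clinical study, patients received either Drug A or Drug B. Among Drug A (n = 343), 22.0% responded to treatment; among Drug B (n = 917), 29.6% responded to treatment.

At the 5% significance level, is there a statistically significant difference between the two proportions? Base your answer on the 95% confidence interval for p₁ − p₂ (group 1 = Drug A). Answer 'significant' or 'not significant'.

Each SE is √(p̂(1−p̂)/n): √(0.2200·0.7800/343) = 0.02237 and √(0.2960·0.7040/917) = 0.01507.
SE(p̂₁ − p̂₂) = √(SE₁² + SE₂²) = √(0.0005004169 + 0.0002271049) = 0.02697, since the two samples are independent.
At 95% confidence z* = 1.960; margin = 1.960 × 0.02697 = 0.05286.
The difference is 0.2200 − 0.2960 = -0.0760, so the interval is -0.0760 ± 0.05286 = (-0.12886, -0.02314).
The interval (-0.12886, -0.02314) does not contain 0, so the difference is significant.

significant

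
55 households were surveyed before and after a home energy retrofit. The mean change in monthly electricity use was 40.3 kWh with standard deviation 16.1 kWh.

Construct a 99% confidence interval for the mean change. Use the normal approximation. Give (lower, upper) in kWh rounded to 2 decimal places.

Paired design: SE = s_d/√n = 16.1/√55 = 2.1709.
z* = 2.576; margin of error = 2.576 × 2.1709 = 5.5922.
40.3 ± 5.5922 → (34.71, 45.89).

(34.71, 45.89)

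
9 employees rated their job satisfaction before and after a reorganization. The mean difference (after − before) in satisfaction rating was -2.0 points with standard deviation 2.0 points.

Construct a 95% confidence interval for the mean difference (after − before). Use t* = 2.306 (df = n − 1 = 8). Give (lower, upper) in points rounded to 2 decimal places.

(-3.54, -0.46)

This is a matched-pairs design, so SE = s_d/√n = 2.0/√9 = 0.6667.
Margin = 2.306 × 0.6667 = 1.5374; the interval is -2.0 ± 1.5374 = (-3.54, -0.46).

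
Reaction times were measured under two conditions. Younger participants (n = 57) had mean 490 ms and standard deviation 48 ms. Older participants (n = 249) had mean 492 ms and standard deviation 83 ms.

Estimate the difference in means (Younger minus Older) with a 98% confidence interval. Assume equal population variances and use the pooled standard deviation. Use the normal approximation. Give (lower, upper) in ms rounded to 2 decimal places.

s_p = √[((n₁−1)s₁² + (n₂−1)s₂²)/(n₁+n₂−2)] = √[(56·48² + 248·83²)/304] = 77.7457.
SE = 77.7457·√(1/57 + 1/249) = 11.4156.
With z* = 2.326, margin = 2.326 × 11.4156 = 26.5527.
x̄₁ − x̄₂ = 490 − 492 = -2.0000; interval -2.0000 ± 26.5527 = (-28.55, 24.55).

(-28.55, 24.55)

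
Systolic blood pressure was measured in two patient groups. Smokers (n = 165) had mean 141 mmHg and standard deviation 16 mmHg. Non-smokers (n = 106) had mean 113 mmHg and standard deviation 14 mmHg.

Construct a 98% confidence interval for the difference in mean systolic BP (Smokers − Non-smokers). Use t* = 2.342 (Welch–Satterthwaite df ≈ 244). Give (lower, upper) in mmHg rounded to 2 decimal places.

(23.68, 32.32)

SE₁ = s₁/√n₁ = 16/√165 = 1.2456; SE₂ = 14/√106 = 1.3598.
Independent samples, unequal variances: SE_diff = √(SE₁² + SE₂²) = √(1.55151936 + 1.84905604) = 1.8441.
t* = 2.342, so margin of error = 2.342 × 1.8441 = 4.3189.
Difference in means = 141 − 113 = 28.0000.
28.0000 ± 4.3189 → (23.68, 32.32).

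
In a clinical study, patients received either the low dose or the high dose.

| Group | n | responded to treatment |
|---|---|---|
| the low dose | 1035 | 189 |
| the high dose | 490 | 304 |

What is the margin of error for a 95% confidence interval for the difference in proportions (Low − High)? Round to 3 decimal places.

p̂₁ = 189/1035 = 0.1826 and p̂₂ = 304/490 = 0.6204.
SE₁ = √(p̂₁(1−p̂₁)/n₁) = √(0.1826·0.8174/1035) = 0.01201; SE₂ = √(0.6204·0.3796/490) = 0.02192.
Independent samples: SE of the difference = √(SE₁² + SE₂²) = √(0.0001442401 + 0.0004804864) = 0.02499.
z* for 95% confidence is 1.960, so the margin of error is 1.960 × 0.02499 = 0.04898.

0.049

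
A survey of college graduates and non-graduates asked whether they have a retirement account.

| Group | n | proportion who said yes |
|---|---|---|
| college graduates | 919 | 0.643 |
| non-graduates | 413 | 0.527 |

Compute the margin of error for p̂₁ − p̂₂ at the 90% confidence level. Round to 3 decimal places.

0.048

SE₁ = √(p̂₁(1−p̂₁)/n₁) = √(0.6430·0.3570/919) = 0.01580; SE₂ = √(0.5270·0.4730/413) = 0.02457.
Independent samples: SE of the difference = √(SE₁² + SE₂²) = √(0.00024964 + 0.0006036849) = 0.02921.
z* for 90% confidence is 1.645, so the margin of error is 1.645 × 0.02921 = 0.04805.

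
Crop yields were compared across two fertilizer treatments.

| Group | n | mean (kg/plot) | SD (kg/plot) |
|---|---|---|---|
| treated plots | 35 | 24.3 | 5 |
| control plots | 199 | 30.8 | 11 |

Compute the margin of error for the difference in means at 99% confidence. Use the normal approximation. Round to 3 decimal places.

Standard errors of each mean: 5/√35 = 0.8452 and 11/√199 = 0.7798.
SE(x̄₁ − x̄₂) = √(0.8452² + 0.7798²) = 1.1500 for independent samples with unequal variances.
With z* = 2.576, the margin is 2.576 × 1.1500 = 2.9624.

2.962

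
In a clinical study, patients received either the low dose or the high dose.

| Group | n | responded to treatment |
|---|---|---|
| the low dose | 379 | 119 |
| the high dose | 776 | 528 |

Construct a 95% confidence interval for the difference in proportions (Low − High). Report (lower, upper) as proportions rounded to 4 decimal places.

First, p̂₁ = 119/379 = 0.3140; p̂₂ = 528/776 = 0.6804.
The two standard errors are √(0.3140×0.6860/379) = 0.02384 and √(0.6804×0.3196/776) = 0.01674.
Because the samples are independent, SE_diff = √(0.02384² + 0.01674²) = 0.02913.
Using z* = 1.960 for 95%, ME = 1.960 × 0.02913 = 0.05709.
p̂₁ − p̂₂ = -0.3664; interval -0.3664 ± 0.05709 gives (-0.4235, -0.3093).

(-0.4235, -0.3093)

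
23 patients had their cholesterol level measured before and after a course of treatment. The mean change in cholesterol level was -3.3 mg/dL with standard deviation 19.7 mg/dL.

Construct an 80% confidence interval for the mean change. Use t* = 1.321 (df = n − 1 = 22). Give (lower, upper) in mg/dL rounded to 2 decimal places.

(-8.73, 2.13)

Paired design: SE = s_d/√n = 19.7/√23 = 4.1077.
t* = 1.321; margin of error = 1.321 × 4.1077 = 5.4263.
-3.3 ± 5.4263 → (-8.73, 2.13).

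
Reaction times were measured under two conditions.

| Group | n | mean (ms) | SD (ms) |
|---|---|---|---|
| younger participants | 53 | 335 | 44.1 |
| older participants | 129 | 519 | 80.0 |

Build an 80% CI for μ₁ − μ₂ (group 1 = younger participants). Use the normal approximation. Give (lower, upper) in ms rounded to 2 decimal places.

(-195.91, -172.09)

SE₁ = s₁/√n₁ = 44.1/√53 = 6.0576; SE₂ = 80.0/√129 = 7.0436.
Independent samples, unequal variances: SE_diff = √(SE₁² + SE₂²) = √(36.69451776 + 49.61230096) = 9.2901.
z* = 1.282, so margin of error = 1.282 × 9.2901 = 11.9099.
Difference in means = 335 − 519 = -184.0000.
-184.0000 ± 11.9099 → (-195.91, -172.09).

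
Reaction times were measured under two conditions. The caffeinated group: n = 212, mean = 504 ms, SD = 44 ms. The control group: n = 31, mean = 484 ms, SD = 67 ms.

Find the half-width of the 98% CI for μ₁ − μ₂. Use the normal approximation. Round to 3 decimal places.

Per-group SEs: s₁/√n₁ = 44/√212 = 3.0219, s₂/√n₂ = 67/√31 = 12.0336.
Unpooled SE of the difference: √(9.13187961 + 144.80752896) = 12.4072.
Margin of error = z* · SE = 2.326 × 12.4072 = 28.8591.

28.859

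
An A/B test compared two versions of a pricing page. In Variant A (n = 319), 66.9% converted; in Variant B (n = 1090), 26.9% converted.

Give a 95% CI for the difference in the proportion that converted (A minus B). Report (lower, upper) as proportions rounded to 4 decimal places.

SE₁ = √(p̂₁(1−p̂₁)/n₁) = √(0.6690·0.3310/319) = 0.02635; SE₂ = √(0.2690·0.7310/1090) = 0.01343.
Independent samples: SE of the difference = √(SE₁² + SE₂²) = √(0.0006943225 + 0.0001803649) = 0.02958.
z* for 95% confidence is 1.960, so the margin of error is 1.960 × 0.02958 = 0.05798.
Point estimate p̂₁ − p̂₂ = 0.6690 − 0.2690 = 0.4000.
0.4000 ± 0.05798 → (0.3420, 0.4580).

(0.3420, 0.4580)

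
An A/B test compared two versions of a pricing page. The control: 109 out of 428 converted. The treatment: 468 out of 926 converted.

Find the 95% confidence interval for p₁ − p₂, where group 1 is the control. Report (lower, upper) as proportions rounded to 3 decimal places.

(-0.303, -0.198)

p̂₁ = 109/428 = 0.2547 and p̂₂ = 468/926 = 0.5054.
SE₁ = √(p̂₁(1−p̂₁)/n₁) = √(0.2547·0.7453/428) = 0.02106; SE₂ = √(0.5054·0.4946/926) = 0.01643.
Independent samples: SE of the difference = √(SE₁² + SE₂²) = √(0.0004435236 + 0.0002699449) = 0.02671.
z* for 95% confidence is 1.960, so the margin of error is 1.960 × 0.02671 = 0.05235.
Point estimate p̂₁ − p̂₂ = 0.2547 − 0.5054 = -0.2507.
-0.2507 ± 0.05235 → (-0.303, -0.198).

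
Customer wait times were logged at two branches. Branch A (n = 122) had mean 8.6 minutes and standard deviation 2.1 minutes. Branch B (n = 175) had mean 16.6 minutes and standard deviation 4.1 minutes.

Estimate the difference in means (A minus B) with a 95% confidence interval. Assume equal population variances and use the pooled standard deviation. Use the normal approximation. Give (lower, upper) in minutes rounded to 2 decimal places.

(-8.79, -7.21)

s_p = √[((n₁−1)s₁² + (n₂−1)s₂²)/(n₁+n₂−2)] = √[(121·2.1² + 174·4.1²)/295] = 3.4240.
SE = 3.4240·√(1/122 + 1/175) = 0.4038.
With z* = 1.960, margin = 1.960 × 0.4038 = 0.7914.
x̄₁ − x̄₂ = 8.6 − 16.6 = -8.0000; interval -8.0000 ± 0.7914 = (-8.79, -7.21).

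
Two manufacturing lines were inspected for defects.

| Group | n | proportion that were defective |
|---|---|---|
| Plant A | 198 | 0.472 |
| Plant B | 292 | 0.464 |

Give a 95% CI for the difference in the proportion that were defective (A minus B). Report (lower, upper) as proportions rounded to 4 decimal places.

(-0.0820, 0.0980)

The two standard errors are √(0.4720×0.5280/198) = 0.03548 and √(0.4640×0.5360/292) = 0.02918.
Because the samples are independent, SE_diff = √(0.03548² + 0.02918²) = 0.04594.
Using z* = 1.960 for 95%, ME = 1.960 × 0.04594 = 0.09004.
p̂₁ − p̂₂ = 0.0080; interval 0.0080 ± 0.09004 gives (-0.0820, 0.0980).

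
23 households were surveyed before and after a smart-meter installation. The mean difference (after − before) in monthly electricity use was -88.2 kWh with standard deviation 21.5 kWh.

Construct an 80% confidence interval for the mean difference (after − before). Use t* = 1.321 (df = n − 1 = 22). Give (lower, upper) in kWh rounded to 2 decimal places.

(-94.12, -82.28)

This is a matched-pairs design, so SE = s_d/√n = 21.5/√23 = 4.4831.
Margin = 1.321 × 4.4831 = 5.9222; the interval is -88.2 ± 5.9222 = (-94.12, -82.28).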